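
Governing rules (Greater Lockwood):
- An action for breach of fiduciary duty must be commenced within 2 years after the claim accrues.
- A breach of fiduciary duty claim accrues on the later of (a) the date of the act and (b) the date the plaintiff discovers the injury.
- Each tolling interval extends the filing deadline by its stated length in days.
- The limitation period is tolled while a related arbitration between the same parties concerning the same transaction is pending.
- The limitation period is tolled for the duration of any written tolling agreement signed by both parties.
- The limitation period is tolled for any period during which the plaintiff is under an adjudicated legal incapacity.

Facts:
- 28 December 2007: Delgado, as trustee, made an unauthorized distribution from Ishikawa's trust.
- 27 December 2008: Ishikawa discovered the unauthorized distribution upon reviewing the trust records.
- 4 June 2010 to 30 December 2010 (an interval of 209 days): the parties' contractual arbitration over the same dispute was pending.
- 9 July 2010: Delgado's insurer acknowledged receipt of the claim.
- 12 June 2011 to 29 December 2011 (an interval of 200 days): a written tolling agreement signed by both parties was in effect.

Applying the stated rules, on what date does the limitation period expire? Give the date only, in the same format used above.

Taking the later of the act (28 December 2007) and discovery (27 December 2008), the claim accrued on 27 December 2008.
Adding the 2 years base period to 27 December 2008 gives a deadline of 27 December 2010, before any tolling.
The period was tolled for 209 days by the pending related arbitration (4 June 2010 to 30 December 2010), pushing the deadline to 24 July 2011.
The period was tolled for 200 days by the written tolling agreement (12 June 2011 to 29 December 2011), pushing the deadline to 9 February 2012.
The other events in the timeline have no effect on the limitation period under the stated rules.

9 February 2012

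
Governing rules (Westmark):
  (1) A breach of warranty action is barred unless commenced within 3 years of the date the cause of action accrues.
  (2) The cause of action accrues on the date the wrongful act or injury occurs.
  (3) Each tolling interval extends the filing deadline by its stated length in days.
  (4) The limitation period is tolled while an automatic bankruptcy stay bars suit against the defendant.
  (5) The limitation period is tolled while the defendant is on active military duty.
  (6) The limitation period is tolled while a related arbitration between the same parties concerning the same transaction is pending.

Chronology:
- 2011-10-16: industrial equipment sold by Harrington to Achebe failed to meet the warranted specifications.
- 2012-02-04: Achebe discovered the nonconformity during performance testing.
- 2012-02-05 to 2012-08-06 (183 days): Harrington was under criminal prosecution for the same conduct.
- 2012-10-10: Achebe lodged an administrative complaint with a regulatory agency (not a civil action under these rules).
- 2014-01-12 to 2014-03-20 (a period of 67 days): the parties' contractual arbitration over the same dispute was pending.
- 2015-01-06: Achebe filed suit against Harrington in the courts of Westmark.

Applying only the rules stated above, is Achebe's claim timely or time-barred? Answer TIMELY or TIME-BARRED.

The claim accrued on 2011-10-16, when the wrongful act occurred; under the stated occurrence rule the 2012-02-04 discovery does not delay accrual.
3 years from 2011-10-16 is 2014-10-16.
Because the pending related arbitration ran from 2014-01-12 to 2014-03-20, the deadline is extended by 67 days to 2014-12-22.
Although a criminal prosecution ran from 2012-02-05 to 2012-08-06, the stated rules do not make that a tolling event, so it is disregarded.
None of the other events listed affects the running of the period under the stated rules.
Achebe filed on 2015-01-06, after the 2014-12-22 deadline, so the action is time-barred.

TIME-BARRED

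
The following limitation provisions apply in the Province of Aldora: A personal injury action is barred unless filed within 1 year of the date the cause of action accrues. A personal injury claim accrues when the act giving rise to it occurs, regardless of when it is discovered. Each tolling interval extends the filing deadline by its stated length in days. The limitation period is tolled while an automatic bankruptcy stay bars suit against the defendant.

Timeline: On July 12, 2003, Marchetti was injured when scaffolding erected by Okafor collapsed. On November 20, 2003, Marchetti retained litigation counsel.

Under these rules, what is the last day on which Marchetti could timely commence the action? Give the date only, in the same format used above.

The cause of action accrued on July 12, 2003, the date of the act.
1 year from July 12, 2003 is July 12, 2004.
Nothing else in the chronology tolls or restarts the period.

July 12, 2004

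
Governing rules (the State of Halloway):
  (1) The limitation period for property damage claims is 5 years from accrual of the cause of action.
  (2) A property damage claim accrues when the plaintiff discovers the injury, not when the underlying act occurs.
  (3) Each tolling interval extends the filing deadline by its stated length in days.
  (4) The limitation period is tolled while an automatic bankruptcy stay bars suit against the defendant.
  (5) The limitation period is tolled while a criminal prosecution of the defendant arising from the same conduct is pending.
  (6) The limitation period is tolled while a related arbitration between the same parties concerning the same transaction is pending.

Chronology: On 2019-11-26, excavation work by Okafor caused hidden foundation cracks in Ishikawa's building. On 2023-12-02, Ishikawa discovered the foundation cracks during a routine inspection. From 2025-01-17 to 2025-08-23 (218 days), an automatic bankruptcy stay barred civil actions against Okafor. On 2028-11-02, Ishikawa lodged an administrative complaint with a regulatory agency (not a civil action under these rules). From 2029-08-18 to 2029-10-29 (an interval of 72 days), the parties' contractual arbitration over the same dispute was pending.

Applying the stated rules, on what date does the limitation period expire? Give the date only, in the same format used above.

2029-07-08

The claim did not accrue until Ishikawa discovered the injury on 2023-12-02; the 2019-11-26 act date does not start the clock under the stated rule.
5 years from 2023-12-02 is 2028-12-02.
Because the automatic bankruptcy stay ran from 2025-01-17 to 2025-08-23, the deadline is extended by 218 days to 2029-07-08.
The pending related arbitration starting 2029-08-18 came too late — the period had run on 2029-07-08 — and so does not extend the deadline.
The other events in the timeline have no effect on the limitation period under the stated rules.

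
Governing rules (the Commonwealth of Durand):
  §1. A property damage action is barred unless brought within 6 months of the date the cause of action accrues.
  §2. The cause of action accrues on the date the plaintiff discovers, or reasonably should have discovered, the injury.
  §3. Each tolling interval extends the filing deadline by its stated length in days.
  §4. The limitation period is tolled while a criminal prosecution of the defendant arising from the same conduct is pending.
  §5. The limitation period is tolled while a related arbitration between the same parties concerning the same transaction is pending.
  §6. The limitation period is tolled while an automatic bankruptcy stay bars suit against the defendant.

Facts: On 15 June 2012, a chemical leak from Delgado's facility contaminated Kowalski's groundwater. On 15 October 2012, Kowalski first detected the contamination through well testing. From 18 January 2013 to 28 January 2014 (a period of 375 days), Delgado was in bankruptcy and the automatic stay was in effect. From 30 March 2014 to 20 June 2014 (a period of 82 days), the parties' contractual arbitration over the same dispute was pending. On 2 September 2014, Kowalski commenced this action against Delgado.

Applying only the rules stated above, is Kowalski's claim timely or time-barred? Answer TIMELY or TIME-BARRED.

Under the discovery rule, the claim accrued on 15 October 2012, when Kowalski discovered the injury — not on the 15 June 2012 date of the underlying act.
The untolled deadline — 6 months after 15 October 2012 — is 15 April 2013.
The period was tolled for 375 days by the automatic bankruptcy stay (18 January 2013 to 28 January 2014), pushing the deadline to 25 April 2014.
The period was tolled for 82 days by the pending related arbitration (30 March 2014 to 20 June 2014), pushing the deadline to 16 July 2014.
Kowalski filed on 2 September 2014, after the 16 July 2014 deadline, so the action is time-barred.

TIME-BARRED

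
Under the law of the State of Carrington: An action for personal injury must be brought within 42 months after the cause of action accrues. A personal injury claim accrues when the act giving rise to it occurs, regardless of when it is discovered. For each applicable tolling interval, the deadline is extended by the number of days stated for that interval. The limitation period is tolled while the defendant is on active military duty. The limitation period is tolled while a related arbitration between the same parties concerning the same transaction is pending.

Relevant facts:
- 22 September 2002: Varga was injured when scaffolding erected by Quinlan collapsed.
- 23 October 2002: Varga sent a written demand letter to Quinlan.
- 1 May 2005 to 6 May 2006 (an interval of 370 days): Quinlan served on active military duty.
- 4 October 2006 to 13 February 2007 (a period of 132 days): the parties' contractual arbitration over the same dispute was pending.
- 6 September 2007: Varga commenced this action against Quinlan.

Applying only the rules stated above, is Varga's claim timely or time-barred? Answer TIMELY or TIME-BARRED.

TIME-BARRED

The claim accrued on 22 September 2002, when the wrongful act occurred.
42 months from 22 September 2002 is 22 March 2006.
The defendant's active military service from 1 May 2005 to 6 May 2006 tolled the period for 370 days, extending the deadline to 27 March 2007.
Because the pending related arbitration ran from 4 October 2006 to 13 February 2007, the deadline is extended by 132 days to 6 August 2007.
None of the other events listed affects the running of the period under the stated rules.
Varga filed on 6 September 2007, after the 6 August 2007 deadline, so the action is time-barred.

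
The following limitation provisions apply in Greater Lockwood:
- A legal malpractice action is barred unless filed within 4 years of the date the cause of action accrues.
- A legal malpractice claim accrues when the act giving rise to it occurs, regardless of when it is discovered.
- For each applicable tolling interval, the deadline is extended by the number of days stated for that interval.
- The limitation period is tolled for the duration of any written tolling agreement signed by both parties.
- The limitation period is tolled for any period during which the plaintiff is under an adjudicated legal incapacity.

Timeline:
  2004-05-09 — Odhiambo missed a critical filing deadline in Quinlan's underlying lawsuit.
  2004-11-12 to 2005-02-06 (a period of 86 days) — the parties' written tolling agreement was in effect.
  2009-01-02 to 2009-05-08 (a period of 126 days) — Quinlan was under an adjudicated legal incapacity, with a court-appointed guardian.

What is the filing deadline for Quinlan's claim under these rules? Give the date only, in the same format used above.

2008-08-03

The limitation period began to run on 2004-05-09.
4 years from 2004-05-09 is 2008-05-09.
Because the written tolling agreement ran from 2004-11-12 to 2005-02-06, the deadline is extended by 86 days to 2008-08-03.
By the time the plaintiff's legal incapacity began on 2009-01-02, the limitation period had already expired on 2008-08-03; that interval cannot revive it.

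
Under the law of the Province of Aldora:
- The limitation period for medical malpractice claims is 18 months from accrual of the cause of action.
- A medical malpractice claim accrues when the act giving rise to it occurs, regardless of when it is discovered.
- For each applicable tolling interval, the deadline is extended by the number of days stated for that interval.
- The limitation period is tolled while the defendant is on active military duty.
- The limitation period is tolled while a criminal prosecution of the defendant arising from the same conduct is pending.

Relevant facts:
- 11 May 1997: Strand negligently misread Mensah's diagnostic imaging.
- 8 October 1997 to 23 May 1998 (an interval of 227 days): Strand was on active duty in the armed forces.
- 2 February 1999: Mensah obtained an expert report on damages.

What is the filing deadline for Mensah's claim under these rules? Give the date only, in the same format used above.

26 June 1999

The cause of action accrued on 11 May 1997, the date of the act.
18 months from 11 May 1997 is 11 November 1998.
The defendant's active military service from 8 October 1997 to 23 May 1998 tolled the period for 227 days, extending the deadline to 26 June 1999.
The other events in the timeline have no effect on the limitation period under the stated rules.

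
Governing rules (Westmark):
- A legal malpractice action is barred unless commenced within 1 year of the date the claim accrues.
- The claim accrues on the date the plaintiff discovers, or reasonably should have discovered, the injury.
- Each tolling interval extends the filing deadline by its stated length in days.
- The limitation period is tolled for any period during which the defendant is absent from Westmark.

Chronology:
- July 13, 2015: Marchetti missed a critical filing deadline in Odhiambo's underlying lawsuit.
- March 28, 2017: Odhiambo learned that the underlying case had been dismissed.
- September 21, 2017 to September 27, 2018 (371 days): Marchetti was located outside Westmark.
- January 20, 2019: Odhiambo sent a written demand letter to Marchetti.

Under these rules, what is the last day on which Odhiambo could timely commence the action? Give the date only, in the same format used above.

The claim did not accrue until Odhiambo discovered the injury on March 28, 2017; the July 13, 2015 act date does not start the clock under the stated rule.
Adding the 1 year base period to March 28, 2017 gives a deadline of March 28, 2018, before any tolling.
Because the defendant's absence from the jurisdiction ran from September 21, 2017 to September 27, 2018, the deadline is extended by 371 days to April 3, 2019.
The other events in the timeline have no effect on the limitation period under the stated rules.

April 3, 2019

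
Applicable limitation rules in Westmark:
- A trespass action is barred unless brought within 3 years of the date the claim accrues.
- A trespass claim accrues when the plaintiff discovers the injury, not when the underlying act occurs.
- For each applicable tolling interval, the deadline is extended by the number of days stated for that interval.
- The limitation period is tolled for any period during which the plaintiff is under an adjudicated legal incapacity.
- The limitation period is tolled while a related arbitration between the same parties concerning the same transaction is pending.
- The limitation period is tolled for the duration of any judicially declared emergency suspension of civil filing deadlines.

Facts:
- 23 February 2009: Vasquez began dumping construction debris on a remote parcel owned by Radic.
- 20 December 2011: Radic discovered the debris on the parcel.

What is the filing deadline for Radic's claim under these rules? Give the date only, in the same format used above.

20 December 2014

The claim did not accrue until Radic discovered the injury on 20 December 2011; the 23 February 2009 act date does not start the clock under the stated rule.
Adding the 3 years base period to 20 December 2011 gives a deadline of 20 December 2014, before any tolling.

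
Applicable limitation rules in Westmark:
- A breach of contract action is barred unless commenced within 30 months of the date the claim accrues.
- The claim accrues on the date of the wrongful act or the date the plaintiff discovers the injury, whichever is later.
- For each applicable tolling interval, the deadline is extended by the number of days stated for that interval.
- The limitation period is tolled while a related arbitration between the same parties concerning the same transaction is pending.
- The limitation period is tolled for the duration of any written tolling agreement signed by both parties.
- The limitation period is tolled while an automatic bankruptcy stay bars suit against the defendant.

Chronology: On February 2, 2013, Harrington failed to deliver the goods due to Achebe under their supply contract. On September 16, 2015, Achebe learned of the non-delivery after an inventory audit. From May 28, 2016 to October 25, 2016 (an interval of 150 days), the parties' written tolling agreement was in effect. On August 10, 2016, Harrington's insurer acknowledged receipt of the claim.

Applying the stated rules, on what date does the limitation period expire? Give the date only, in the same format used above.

The claim accrued on September 16, 2015 — the later of the February 2, 2013 act and the September 16, 2015 discovery.
30 months from September 16, 2015 is March 16, 2018.
Because the written tolling agreement ran from May 28, 2016 to October 25, 2016, the deadline is extended by 150 days to August 13, 2018.
The other events in the timeline have no effect on the limitation period under the stated rules.

August 13, 2018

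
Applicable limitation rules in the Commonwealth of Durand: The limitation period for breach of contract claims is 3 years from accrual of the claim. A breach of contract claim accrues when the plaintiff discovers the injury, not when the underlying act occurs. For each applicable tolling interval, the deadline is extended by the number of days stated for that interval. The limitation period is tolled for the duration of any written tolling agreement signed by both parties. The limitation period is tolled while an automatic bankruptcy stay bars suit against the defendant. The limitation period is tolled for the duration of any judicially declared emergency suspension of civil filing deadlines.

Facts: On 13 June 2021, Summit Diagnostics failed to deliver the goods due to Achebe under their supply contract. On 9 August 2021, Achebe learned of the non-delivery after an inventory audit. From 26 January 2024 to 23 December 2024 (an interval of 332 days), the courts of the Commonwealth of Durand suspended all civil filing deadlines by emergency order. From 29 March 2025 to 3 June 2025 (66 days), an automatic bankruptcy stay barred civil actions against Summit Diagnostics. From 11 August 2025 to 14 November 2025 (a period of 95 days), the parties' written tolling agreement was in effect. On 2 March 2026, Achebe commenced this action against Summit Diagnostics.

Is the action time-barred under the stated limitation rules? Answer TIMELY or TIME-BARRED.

The claim did not accrue until Achebe discovered the injury on 9 August 2021; the 13 June 2021 act date does not start the clock under the stated rule.
3 years from 9 August 2021 is 9 August 2024.
The emergency suspension of filing deadlines from 26 January 2024 to 23 December 2024 tolled the period for 332 days, extending the deadline to 7 July 2025.
Because the automatic bankruptcy stay ran from 29 March 2025 to 3 June 2025, the deadline is extended by 66 days to 11 September 2025.
Because the written tolling agreement ran from 11 August 2025 to 14 November 2025, the deadline is extended by 95 days to 15 December 2025.
The 2 March 2026 filing falls after the 15 December 2025 deadline; the claim is time-barred.

TIME-BARRED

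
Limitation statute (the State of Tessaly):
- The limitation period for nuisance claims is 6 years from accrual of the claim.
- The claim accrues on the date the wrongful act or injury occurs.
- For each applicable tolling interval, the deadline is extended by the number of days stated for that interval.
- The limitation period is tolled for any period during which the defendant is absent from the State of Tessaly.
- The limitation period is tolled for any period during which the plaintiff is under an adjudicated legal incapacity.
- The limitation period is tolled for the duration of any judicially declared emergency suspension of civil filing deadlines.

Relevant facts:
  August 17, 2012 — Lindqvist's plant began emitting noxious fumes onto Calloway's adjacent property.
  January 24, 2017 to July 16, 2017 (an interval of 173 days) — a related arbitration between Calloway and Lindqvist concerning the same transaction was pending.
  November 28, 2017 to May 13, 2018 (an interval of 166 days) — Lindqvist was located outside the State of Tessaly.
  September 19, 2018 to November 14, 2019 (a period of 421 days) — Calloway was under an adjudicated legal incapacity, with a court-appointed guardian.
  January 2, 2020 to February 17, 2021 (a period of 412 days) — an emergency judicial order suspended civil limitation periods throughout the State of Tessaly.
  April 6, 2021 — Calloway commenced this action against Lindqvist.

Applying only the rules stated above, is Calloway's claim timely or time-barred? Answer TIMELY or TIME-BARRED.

The limitation period began to run on August 17, 2012.
The untolled deadline — 6 years after August 17, 2012 — is August 17, 2018.
The period was tolled for 166 days by the defendant's absence from the jurisdiction (November 28, 2017 to May 13, 2018), pushing the deadline to January 30, 2019.
Because the plaintiff's legal incapacity ran from September 19, 2018 to November 14, 2019, the deadline is extended by 421 days to March 26, 2020.
The period was tolled for 412 days by the emergency suspension of filing deadlines (January 2, 2020 to February 17, 2021), pushing the deadline to May 12, 2021.
Although a pending arbitration ran from January 24, 2017 to July 16, 2017, the stated rules do not make that a tolling event, so it is disregarded.
Filing on April 6, 2021 beat the May 12, 2021 deadline — the action is timely.

TIMELY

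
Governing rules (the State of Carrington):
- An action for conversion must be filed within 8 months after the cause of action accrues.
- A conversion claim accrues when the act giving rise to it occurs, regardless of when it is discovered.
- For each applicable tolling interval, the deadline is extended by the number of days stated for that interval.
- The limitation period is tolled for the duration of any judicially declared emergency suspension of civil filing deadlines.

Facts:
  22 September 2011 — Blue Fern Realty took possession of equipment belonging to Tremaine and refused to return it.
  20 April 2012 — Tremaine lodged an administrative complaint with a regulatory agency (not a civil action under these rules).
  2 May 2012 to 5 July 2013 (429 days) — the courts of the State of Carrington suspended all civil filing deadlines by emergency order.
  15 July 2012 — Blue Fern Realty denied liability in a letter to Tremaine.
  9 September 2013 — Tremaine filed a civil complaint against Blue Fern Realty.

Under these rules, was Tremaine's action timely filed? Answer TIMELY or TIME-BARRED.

The cause of action accrued on 22 September 2011, the date of the act.
8 months from 22 September 2011 is 22 May 2012.
The period was tolled for 429 days by the emergency suspension of filing deadlines (2 May 2012 to 5 July 2013), pushing the deadline to 25 July 2013.
Nothing else in the chronology tolls or restarts the period.
Filing on 9 September 2013 missed the 25 July 2013 deadline — the action is time-barred.

TIME-BARRED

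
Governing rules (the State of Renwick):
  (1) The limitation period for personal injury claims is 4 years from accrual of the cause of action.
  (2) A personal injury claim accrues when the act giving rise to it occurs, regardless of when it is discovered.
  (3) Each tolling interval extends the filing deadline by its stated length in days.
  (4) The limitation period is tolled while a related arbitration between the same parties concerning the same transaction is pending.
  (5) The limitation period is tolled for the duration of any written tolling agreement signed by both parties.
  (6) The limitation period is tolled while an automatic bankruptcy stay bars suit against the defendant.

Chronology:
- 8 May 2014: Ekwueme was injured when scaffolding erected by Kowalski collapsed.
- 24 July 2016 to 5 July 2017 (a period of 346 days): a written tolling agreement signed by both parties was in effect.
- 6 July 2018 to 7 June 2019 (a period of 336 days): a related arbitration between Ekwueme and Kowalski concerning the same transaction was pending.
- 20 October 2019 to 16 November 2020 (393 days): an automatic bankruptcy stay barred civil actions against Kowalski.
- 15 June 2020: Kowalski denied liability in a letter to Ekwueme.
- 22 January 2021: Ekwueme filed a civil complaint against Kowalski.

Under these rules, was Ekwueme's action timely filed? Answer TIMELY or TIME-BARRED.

The claim accrued on 8 May 2014, when the wrongful act occurred.
The untolled deadline — 4 years after 8 May 2014 — is 8 May 2018.
The period was tolled for 346 days by the written tolling agreement (24 July 2016 to 5 July 2017), pushing the deadline to 19 April 2019.
The period was tolled for 336 days by the pending related arbitration (6 July 2018 to 7 June 2019), pushing the deadline to 20 March 2020.
Because the automatic bankruptcy stay ran from 20 October 2019 to 16 November 2020, the deadline is extended by 393 days to 17 April 2021.
The other events in the timeline have no effect on the limitation period under the stated rules.
The 22 January 2021 filing precedes the 17 April 2021 deadline; the claim is timely.

TIMELY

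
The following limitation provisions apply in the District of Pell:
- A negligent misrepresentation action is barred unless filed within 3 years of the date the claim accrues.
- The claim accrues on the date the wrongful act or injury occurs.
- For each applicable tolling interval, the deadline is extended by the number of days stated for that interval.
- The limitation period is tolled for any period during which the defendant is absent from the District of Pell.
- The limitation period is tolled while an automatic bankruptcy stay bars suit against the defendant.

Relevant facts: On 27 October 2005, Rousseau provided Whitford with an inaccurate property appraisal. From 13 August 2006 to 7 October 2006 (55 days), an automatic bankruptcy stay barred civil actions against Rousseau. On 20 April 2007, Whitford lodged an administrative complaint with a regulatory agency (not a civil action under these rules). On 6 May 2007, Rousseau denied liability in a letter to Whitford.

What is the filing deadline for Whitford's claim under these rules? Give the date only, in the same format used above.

21 December 2008

The limitation period began to run on 27 October 2005.
Adding the 3 years base period to 27 October 2005 gives a deadline of 27 October 2008, before any tolling.
Because the automatic bankruptcy stay ran from 13 August 2006 to 7 October 2006, the deadline is extended by 55 days to 21 December 2008.
None of the other events listed affects the running of the period under the stated rules.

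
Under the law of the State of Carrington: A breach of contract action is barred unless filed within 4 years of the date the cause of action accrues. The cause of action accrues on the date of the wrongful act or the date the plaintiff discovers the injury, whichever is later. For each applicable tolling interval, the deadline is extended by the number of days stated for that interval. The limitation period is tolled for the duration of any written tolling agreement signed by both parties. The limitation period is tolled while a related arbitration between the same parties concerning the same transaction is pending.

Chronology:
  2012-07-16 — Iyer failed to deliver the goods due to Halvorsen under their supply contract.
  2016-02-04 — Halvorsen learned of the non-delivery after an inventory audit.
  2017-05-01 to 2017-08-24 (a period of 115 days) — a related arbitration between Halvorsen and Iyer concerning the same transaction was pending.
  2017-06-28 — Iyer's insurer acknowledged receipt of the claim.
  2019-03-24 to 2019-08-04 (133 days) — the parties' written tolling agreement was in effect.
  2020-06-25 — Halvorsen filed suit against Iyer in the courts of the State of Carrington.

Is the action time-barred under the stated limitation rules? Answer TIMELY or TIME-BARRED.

TIMELY

Because discovery on 2016-02-04 post-dates the 2012-07-16 act, accrual under the later-of rule falls on 2016-02-04.
4 years from 2016-02-04 is 2020-02-04.
The pending related arbitration from 2017-05-01 to 2017-08-24 tolled the period for 115 days, extending the deadline to 2020-05-29.
Because the written tolling agreement ran from 2019-03-24 to 2019-08-04, the deadline is extended by 133 days to 2020-10-09.
None of the other events listed affects the running of the period under the stated rules.
The 2020-06-25 filing precedes the 2020-10-09 deadline; the claim is timely.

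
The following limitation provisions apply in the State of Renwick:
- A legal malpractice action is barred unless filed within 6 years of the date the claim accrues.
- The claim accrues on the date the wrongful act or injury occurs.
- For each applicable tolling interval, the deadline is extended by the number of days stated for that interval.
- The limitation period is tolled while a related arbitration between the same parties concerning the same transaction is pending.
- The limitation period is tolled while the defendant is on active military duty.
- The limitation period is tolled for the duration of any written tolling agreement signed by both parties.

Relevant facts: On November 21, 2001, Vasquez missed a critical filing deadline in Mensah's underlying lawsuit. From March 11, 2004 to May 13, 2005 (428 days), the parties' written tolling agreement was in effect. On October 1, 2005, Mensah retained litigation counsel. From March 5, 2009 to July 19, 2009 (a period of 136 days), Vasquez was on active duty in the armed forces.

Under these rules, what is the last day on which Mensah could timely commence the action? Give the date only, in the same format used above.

January 22, 2009

The claim accrued on November 21, 2001, when the wrongful act occurred.
6 years from November 21, 2001 is November 21, 2007.
The period was tolled for 428 days by the written tolling agreement (March 11, 2004 to May 13, 2005), pushing the deadline to January 22, 2009.
By the time the defendant's active military service began on March 5, 2009, the limitation period had already expired on January 22, 2009; that interval cannot revive it.
Nothing else in the chronology tolls or restarts the period.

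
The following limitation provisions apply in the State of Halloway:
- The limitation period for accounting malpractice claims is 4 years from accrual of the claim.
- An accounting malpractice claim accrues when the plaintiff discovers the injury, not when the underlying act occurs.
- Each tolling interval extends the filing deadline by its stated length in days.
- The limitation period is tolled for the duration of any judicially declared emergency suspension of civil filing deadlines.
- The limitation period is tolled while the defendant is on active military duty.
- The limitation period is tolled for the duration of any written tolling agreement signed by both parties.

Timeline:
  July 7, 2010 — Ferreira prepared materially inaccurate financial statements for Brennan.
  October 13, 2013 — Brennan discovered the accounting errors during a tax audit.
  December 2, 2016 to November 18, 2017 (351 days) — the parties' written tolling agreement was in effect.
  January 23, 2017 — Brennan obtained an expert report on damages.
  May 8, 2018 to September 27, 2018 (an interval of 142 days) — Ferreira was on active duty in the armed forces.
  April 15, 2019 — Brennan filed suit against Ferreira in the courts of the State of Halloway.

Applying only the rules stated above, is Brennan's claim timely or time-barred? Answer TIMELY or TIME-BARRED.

Accrual is tied to discovery, so the period began on October 13, 2013 rather than on July 7, 2010 when the act occurred.
Adding the 4 years base period to October 13, 2013 gives a deadline of October 13, 2017, before any tolling.
Because the written tolling agreement ran from December 2, 2016 to November 18, 2017, the deadline is extended by 351 days to September 29, 2018.
The period was tolled for 142 days by the defendant's active military service (May 8, 2018 to September 27, 2018), pushing the deadline to February 18, 2019.
Nothing else in the chronology tolls or restarts the period.
The April 15, 2019 filing falls after the February 18, 2019 deadline; the claim is time-barred.

TIME-BARRED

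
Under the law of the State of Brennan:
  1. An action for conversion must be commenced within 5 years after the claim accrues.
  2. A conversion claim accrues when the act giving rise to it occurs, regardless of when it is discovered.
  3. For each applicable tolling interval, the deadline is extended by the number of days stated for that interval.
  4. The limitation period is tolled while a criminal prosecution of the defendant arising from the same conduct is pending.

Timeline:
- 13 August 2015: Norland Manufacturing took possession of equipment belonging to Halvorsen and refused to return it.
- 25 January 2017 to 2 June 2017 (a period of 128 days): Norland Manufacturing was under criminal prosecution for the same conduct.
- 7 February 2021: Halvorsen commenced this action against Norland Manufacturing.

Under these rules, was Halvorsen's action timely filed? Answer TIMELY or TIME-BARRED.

The limitation period began to run on 13 August 2015.
5 years from 13 August 2015 is 13 August 2020.
The period was tolled for 128 days by the pending criminal prosecution (25 January 2017 to 2 June 2017), pushing the deadline to 19 December 2020.
The 7 February 2021 filing falls after the 19 December 2020 deadline; the claim is time-barred.

TIME-BARRED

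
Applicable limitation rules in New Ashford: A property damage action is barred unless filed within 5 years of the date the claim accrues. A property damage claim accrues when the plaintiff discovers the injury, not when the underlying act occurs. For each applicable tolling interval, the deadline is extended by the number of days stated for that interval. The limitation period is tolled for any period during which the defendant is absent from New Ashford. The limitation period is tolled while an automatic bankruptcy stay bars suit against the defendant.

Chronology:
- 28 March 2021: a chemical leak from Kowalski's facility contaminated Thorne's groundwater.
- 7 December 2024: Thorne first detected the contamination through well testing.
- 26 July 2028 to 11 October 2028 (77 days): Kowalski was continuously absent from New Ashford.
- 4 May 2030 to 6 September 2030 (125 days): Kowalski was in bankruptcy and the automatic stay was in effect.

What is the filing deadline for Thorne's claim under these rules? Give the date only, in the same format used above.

22 February 2030

Accrual is tied to discovery, so the period began on 7 December 2024 rather than on 28 March 2021 when the act occurred.
The untolled deadline — 5 years after 7 December 2024 — is 7 December 2029.
The period was tolled for 77 days by the defendant's absence from the jurisdiction (26 July 2028 to 11 October 2028), pushing the deadline to 22 February 2030.
By the time the automatic bankruptcy stay began on 4 May 2030, the limitation period had already expired on 22 February 2030; that interval cannot revive it.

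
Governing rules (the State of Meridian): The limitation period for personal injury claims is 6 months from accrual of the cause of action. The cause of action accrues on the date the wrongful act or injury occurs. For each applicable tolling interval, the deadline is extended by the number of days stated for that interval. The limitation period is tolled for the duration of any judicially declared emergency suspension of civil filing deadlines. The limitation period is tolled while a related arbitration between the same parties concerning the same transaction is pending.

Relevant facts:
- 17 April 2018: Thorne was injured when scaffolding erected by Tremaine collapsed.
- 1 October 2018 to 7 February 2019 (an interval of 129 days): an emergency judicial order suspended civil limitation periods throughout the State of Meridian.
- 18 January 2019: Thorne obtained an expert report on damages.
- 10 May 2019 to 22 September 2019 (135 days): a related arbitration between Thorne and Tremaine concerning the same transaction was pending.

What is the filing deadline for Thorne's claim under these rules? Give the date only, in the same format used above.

The claim accrued on 17 April 2018, when the wrongful act occurred.
6 months from 17 April 2018 is 17 October 2018.
The period was tolled for 129 days by the emergency suspension of filing deadlines (1 October 2018 to 7 February 2019), pushing the deadline to 23 February 2019.
By the time the pending related arbitration began on 10 May 2019, the limitation period had already expired on 23 February 2019; that interval cannot revive it.
The other events in the timeline have no effect on the limitation period under the stated rules.

23 February 2019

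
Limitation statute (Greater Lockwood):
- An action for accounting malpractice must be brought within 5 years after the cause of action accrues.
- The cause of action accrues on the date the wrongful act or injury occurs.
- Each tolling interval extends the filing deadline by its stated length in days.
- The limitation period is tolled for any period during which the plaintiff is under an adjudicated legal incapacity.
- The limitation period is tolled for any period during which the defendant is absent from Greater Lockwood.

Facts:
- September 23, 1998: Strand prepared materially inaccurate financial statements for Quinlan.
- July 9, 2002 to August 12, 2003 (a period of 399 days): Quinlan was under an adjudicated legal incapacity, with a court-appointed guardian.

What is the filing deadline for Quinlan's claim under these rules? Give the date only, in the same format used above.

October 26, 2004

The cause of action accrued on September 23, 1998, the date of the act.
Adding the 5 years base period to September 23, 1998 gives a deadline of September 23, 2003, before any tolling.
The plaintiff's legal incapacity from July 9, 2002 to August 12, 2003 tolled the period for 399 days, extending the deadline to October 26, 2004.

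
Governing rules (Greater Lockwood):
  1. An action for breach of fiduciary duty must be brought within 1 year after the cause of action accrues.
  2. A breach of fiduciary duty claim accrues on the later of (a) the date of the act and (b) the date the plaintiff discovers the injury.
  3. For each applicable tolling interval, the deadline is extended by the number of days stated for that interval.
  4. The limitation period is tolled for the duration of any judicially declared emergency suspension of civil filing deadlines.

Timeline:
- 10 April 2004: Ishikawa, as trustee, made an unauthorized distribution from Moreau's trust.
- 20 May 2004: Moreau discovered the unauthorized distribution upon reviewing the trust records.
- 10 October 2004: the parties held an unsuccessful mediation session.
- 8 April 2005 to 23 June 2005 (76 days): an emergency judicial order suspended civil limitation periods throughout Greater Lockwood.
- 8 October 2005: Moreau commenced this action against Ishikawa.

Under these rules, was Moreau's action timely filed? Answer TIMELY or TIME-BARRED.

Taking the later of the act (10 April 2004) and discovery (20 May 2004), the claim accrued on 20 May 2004.
The untolled deadline — 1 year after 20 May 2004 — is 20 May 2005.
Because the emergency suspension of filing deadlines ran from 8 April 2005 to 23 June 2005, the deadline is extended by 76 days to 4 August 2005.
None of the other events listed affects the running of the period under the stated rules.
Moreau filed on 8 October 2005, after the 4 August 2005 deadline, so the action is time-barred.

TIME-BARRED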